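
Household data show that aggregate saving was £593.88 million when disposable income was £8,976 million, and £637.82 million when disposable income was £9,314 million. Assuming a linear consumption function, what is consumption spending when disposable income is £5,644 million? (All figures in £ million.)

C = 5483.28

MPS = ΔS/ΔY = (637.82 − 593.88)/(9314 − 8976) = 43.94/338 = 0.13
MPC = 1 − MPS = 0.87
Autonomous saving = 593.88 − 0.13(8976) = -573, so a = 573
C = 573 + 0.87(5644) = 573 + 4910.28 = 5483.28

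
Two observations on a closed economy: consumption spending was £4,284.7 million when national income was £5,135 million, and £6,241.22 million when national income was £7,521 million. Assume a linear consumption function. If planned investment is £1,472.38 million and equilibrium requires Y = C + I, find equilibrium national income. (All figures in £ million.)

Y = 8591

MPC = (6241.22 − 4284.7)/(7521 − 5135) = 1956.52/2386 = 0.82
a = 4284.7 − 0.82(5135) = 74
Equilibrium: Y = 74 + 0.82Y + 1472.38
0.18Y = 1546.38, so Y = 1546.38/0.18 = 8591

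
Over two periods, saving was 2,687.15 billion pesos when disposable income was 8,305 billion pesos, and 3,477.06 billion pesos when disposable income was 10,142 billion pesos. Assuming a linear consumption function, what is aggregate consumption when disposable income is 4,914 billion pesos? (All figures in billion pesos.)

C = 3684.98

MPS = ΔS/ΔY = (3477.06 − 2687.15)/(10142 − 8305) = 789.91/1837 = 0.43
MPC = 1 − MPS = 0.57
Autonomous saving = 2687.15 − 0.43(8305) = -884, so a = 884
C = 884 + 0.57(4914) = 884 + 2800.98 = 3684.98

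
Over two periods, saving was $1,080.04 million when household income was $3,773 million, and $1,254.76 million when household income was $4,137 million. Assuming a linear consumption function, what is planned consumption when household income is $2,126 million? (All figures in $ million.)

MPS = ΔS/ΔY = (1254.76 − 1080.04)/(4137 − 3773) = 174.72/364 = 0.48
MPC = 1 − MPS = 0.52
Autonomous saving = 1080.04 − 0.48(3773) = -731, so a = 731
C = 731 + 0.52(2126) = 731 + 1105.52 = 1836.52

C = 1836.52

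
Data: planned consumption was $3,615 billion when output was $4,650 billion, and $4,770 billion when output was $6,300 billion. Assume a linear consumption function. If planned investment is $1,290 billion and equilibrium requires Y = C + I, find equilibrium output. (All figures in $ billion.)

MPC = (4770 − 3615)/(6300 − 4650) = 1155/1650 = 0.7
a = 3615 − 0.7(4650) = 360
Equilibrium: Y = 360 + 0.7Y + 1290
0.3Y = 1650, so Y = 1650/0.3 = 5500

Y = 5500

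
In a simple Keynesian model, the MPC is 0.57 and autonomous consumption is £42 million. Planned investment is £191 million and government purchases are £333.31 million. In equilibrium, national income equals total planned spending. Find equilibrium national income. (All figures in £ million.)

Y = C + I + G = 42 + 0.57Y + 191 + 333.31
Y − 0.57Y = 566.31
0.43Y = 566.31, so Y = 566.31/0.43 = 1317

Y = 1317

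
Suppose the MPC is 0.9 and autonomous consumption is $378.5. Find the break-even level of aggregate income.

Y = 3785

At break-even, C = Y: 378.5 + 0.9Y = Y
0.1Y = 378.5, so Y = 378.5/0.1 = 3785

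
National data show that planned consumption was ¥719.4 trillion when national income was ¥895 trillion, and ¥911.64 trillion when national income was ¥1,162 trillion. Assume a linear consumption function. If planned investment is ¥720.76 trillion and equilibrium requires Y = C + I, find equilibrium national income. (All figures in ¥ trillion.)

Y = 2842

MPC = (911.64 − 719.4)/(1162 − 895) = 192.24/267 = 0.72
a = 719.4 − 0.72(895) = 75
Equilibrium: Y = 75 + 0.72Y + 720.76
0.28Y = 795.76, so Y = 795.76/0.28 = 2842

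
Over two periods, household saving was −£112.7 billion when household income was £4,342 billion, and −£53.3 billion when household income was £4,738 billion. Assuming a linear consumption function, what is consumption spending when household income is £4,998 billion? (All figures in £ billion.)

C = 5012.3

MPS = ΔS/ΔY = (-53.3 − (-112.7))/(4738 − 4342) = 59.4/396 = 0.15
MPC = 1 − MPS = 0.85
Autonomous saving = -112.7 − 0.15(4342) = -764, so a = 764
C = 764 + 0.85(4998) = 764 + 4248.3 = 5012.3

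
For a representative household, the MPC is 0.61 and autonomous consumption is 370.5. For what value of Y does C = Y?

At break-even, C = Y: 370.5 + 0.61Y = Y
0.39Y = 370.5, so Y = 370.5/0.39 = 950

Y = 950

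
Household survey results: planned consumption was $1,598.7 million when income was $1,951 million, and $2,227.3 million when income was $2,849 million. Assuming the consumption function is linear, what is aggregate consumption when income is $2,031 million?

MPC = (2227.3 − 1598.7)/(2849 − 1951) = 628.6/898 = 0.7
a = 1598.7 − 0.7(1951) = 1598.7 − 1365.7 = 233
C = 233 + 0.7(2031) = 233 + 1421.7 = 1654.7

C = 1654.7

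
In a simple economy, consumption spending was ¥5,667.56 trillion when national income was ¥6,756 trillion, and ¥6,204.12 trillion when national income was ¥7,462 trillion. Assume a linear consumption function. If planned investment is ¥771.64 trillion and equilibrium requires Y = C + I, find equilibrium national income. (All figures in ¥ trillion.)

Y = 5436

MPC = (6204.12 − 5667.56)/(7462 − 6756) = 536.56/706 = 0.76
a = 5667.56 − 0.76(6756) = 533
Equilibrium: Y = 533 + 0.76Y + 771.64
0.24Y = 1304.64, so Y = 1304.64/0.24 = 5436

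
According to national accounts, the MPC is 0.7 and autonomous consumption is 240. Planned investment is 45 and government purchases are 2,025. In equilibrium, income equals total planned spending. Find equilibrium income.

Y = 7700

Y = C + I + G = 240 + 0.7Y + 45 + 2025
Y − 0.7Y = 2310
0.3Y = 2310, so Y = 2310/0.3 = 7700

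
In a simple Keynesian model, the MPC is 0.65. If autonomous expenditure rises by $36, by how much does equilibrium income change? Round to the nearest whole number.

The multiplier is 1/(1 − MPC) = 1/0.35.
ΔY = 36/0.35 = 102.86 ≈ 103

ΔY ≈ 103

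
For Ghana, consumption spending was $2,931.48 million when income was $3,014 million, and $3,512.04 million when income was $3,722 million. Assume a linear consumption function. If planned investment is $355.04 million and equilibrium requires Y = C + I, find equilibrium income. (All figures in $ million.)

Y = 4528

MPC = (3512.04 − 2931.48)/(3722 − 3014) = 580.56/708 = 0.82
a = 2931.48 − 0.82(3014) = 460
Equilibrium: Y = 460 + 0.82Y + 355.04
0.18Y = 815.04, so Y = 815.04/0.18 = 4528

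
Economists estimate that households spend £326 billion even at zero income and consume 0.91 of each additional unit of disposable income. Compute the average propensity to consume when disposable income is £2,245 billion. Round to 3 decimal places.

APC = 1.055

C = 326 + 0.91(2245) = 2368.95
APC = C/Y = 2368.95/2245 = 1.055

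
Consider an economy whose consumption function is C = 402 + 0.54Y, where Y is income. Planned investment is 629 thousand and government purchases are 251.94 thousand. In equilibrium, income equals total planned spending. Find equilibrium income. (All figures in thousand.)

Y = 2789

Y = C + I + G = 402 + 0.54Y + 629 + 251.94
Y − 0.54Y = 1282.94
0.46Y = 1282.94, so Y = 1282.94/0.46 = 2789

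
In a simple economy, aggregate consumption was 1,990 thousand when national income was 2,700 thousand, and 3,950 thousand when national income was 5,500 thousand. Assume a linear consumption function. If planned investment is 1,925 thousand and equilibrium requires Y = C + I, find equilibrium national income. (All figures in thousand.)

Y = 6750

MPC = (3950 − 1990)/(5500 − 2700) = 1960/2800 = 0.7
a = 1990 − 0.7(2700) = 100
Equilibrium: Y = 100 + 0.7Y + 1925
0.3Y = 2025, so Y = 2025/0.3 = 6750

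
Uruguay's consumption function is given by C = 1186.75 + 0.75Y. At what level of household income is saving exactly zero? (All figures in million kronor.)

Y = 4747

At break-even, C = Y: 1186.75 + 0.75Y = Y
0.25Y = 1186.75, so Y = 1186.75/0.25 = 4747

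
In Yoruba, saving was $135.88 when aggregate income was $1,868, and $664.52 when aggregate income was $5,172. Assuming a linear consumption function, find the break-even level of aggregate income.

MPS = ΔS/ΔY = (664.52 − 135.88)/(5172 − 1868) = 528.64/3304 = 0.16
MPC = 1 − MPS = 0.84
From S(1868) = 135.88: −a + 0.16(1868) = 135.88, so a = 298.88 − 135.88 = 163
Break-even (S = 0): Y = a/MPS = 163/0.16 = 1018.75

Y = 1018.75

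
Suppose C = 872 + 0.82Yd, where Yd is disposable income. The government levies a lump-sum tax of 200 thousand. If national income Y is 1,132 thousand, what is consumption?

C = 1636.24

Yd = Y − T = 1132 − 200 = 932
C = 872 + 0.82(932) = 872 + 764.24 = 1636.24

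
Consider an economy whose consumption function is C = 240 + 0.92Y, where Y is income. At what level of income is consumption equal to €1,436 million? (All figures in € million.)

Y = 1300

240 + 0.92Y = 1436
0.92Y = 1196, so Y = 1196/0.92 = 1300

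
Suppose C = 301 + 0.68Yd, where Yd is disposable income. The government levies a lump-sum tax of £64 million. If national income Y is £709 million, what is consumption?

Yd = Y − T = 709 − 64 = 645
C = 301 + 0.68(645) = 301 + 438.6 = 739.6

C = 739.6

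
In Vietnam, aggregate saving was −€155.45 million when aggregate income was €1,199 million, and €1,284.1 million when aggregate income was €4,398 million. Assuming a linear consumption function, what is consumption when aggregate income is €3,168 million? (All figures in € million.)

C = 2437.4

MPS = ΔS/ΔY = (1284.1 − (-155.45))/(4398 − 1199) = 1439.55/3199 = 0.45
MPC = 1 − MPS = 0.55
Autonomous saving = -155.45 − 0.45(1199) = -695, so a = 695
C = 695 + 0.55(3168) = 695 + 1742.4 = 2437.4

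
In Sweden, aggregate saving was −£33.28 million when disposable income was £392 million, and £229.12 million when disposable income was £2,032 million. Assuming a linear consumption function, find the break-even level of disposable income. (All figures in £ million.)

Y = 600

MPS = ΔS/ΔY = (229.12 − (-33.28))/(2032 − 392) = 262.4/1640 = 0.16
MPC = 1 − MPS = 0.84
From S(392) = -33.28: −a + 0.16(392) = -33.28, so a = 62.72 − (-33.28) = 96
Break-even (S = 0): Y = a/MPS = 96/0.16 = 600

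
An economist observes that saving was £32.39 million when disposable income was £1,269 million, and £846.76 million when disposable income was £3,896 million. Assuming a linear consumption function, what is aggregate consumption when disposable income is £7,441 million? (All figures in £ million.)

C = 5495.29

MPS = ΔS/ΔY = (846.76 − 32.39)/(3896 − 1269) = 814.37/2627 = 0.31
MPC = 1 − MPS = 0.69
Autonomous saving = 32.39 − 0.31(1269) = -361, so a = 361
C = 361 + 0.69(7441) = 361 + 5134.29 = 5495.29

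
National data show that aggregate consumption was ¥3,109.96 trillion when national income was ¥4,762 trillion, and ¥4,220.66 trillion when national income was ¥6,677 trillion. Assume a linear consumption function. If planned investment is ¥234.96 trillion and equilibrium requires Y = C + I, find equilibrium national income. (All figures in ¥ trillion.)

Y = 1388

MPC = (4220.66 − 3109.96)/(6677 − 4762) = 1110.7/1915 = 0.58
a = 3109.96 − 0.58(4762) = 348
Equilibrium: Y = 348 + 0.58Y + 234.96
0.42Y = 582.96, so Y = 582.96/0.42 = 1388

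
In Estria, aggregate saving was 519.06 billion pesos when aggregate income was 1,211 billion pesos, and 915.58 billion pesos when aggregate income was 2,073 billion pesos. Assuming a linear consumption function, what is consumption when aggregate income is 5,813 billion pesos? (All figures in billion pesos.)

MPS = ΔS/ΔY = (915.58 − 519.06)/(2073 − 1211) = 396.52/862 = 0.46
MPC = 1 − MPS = 0.54
Autonomous saving = 519.06 − 0.46(1211) = -38, so a = 38
C = 38 + 0.54(5813) = 38 + 3139.02 = 3177.02

C = 3177.02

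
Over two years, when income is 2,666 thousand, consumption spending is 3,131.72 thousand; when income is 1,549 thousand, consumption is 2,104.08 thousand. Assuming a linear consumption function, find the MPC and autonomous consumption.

MPC = ΔC/ΔY = (3131.72 − 2104.08)/(2666 − 1549) = 1027.64/1117 = 0.92
a = C − MPC·Y = 2104.08 − 0.92(1549) = 2104.08 − 1425.08 = 679

MPC = 0.92; a = 679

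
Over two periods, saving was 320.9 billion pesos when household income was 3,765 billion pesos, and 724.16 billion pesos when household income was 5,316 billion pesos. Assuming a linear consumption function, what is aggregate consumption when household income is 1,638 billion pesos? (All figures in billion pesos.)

C = 1870.12

MPS = ΔS/ΔY = (724.16 − 320.9)/(5316 − 3765) = 403.26/1551 = 0.26
MPC = 1 − MPS = 0.74
Autonomous saving = 320.9 − 0.26(3765) = -658, so a = 658
C = 658 + 0.74(1638) = 658 + 1212.12 = 1870.12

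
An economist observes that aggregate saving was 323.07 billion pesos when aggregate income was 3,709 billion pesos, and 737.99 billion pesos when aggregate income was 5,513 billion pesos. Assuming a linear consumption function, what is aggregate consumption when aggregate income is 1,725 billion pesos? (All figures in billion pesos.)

MPS = ΔS/ΔY = (737.99 − 323.07)/(5513 − 3709) = 414.92/1804 = 0.23
MPC = 1 − MPS = 0.77
Autonomous saving = 323.07 − 0.23(3709) = -530, so a = 530
C = 530 + 0.77(1725) = 530 + 1328.25 = 1858.25

C = 1858.25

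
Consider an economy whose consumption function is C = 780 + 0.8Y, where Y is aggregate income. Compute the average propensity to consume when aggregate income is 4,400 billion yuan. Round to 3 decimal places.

C = 780 + 0.8(4400) = 4300
APC = C/Y = 4300/4400 = 0.977

APC = 0.977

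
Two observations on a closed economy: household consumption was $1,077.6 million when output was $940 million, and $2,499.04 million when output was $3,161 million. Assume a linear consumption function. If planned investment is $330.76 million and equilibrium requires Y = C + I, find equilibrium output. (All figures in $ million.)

MPC = (2499.04 − 1077.6)/(3161 − 940) = 1421.44/2221 = 0.64
a = 1077.6 − 0.64(940) = 476
Equilibrium: Y = 476 + 0.64Y + 330.76
0.36Y = 806.76, so Y = 806.76/0.36 = 2241

Y = 2241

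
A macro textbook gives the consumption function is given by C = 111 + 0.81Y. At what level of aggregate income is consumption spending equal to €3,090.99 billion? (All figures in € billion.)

Y = 3679

111 + 0.81Y = 3090.99
0.81Y = 2979.99, so Y = 2979.99/0.81 = 3679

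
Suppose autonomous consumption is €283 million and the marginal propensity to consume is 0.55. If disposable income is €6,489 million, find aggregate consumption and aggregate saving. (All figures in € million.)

C = 3851.95; S = 2637.05

C = 283 + 0.55(6489) = 283 + 3568.95 = 3851.95
S = Y − C = 6489 − 3851.95 = 2637.05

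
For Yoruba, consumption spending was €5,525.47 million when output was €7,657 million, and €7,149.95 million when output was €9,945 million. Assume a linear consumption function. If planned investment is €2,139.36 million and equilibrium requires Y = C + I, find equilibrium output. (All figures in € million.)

MPC = (7149.95 − 5525.47)/(9945 − 7657) = 1624.48/2288 = 0.71
a = 5525.47 − 0.71(7657) = 89
Equilibrium: Y = 89 + 0.71Y + 2139.36
0.29Y = 2228.36, so Y = 2228.36/0.29 = 7684

Y = 7684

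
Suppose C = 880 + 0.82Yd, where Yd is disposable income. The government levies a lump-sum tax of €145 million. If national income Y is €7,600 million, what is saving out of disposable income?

S = 461.9

Yd = Y − T = 7600 − 145 = 7455
C = 880 + 0.82(7455) = 880 + 6113.1 = 6993.1
S = Yd − C = 7455 − 6993.1 = 461.9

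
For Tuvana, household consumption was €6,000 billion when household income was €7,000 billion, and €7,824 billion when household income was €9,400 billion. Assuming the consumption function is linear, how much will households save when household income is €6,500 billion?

MPC = (7824 − 6000)/(9400 − 7000) = 1824/2400 = 0.76
a = 6000 − 0.76(7000) = 6000 − 5320 = 680
C = 680 + 0.76(6500) = 5620
S = 6500 − 5620 = 880

S = 880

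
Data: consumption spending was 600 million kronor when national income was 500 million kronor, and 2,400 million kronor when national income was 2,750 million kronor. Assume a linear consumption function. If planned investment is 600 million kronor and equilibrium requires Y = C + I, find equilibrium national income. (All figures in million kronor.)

MPC = (2400 − 600)/(2750 − 500) = 1800/2250 = 0.8
a = 600 − 0.8(500) = 200
Equilibrium: Y = 200 + 0.8Y + 600
0.2Y = 800, so Y = 800/0.2 = 4000

Y = 4000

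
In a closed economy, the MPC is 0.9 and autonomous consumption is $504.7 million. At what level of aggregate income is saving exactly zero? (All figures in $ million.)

Y = 5047

At break-even, C = Y: 504.7 + 0.9Y = Y
0.1Y = 504.7, so Y = 504.7/0.1 = 5047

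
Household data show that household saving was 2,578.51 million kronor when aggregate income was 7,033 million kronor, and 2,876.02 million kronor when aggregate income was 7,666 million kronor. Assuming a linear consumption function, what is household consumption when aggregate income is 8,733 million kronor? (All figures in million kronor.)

C = 5355.49

MPS = ΔS/ΔY = (2876.02 − 2578.51)/(7666 − 7033) = 297.51/633 = 0.47
MPC = 1 − MPS = 0.53
Autonomous saving = 2578.51 − 0.47(7033) = -727, so a = 727
C = 727 + 0.53(8733) = 727 + 4628.49 = 5355.49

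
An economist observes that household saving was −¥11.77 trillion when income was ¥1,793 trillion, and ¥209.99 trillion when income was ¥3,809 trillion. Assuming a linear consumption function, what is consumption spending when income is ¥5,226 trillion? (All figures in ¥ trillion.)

C = 4860.14

MPS = ΔS/ΔY = (209.99 − (-11.77))/(3809 − 1793) = 221.76/2016 = 0.11
MPC = 1 − MPS = 0.89
Autonomous saving = -11.77 − 0.11(1793) = -209, so a = 209
C = 209 + 0.89(5226) = 209 + 4651.14 = 4860.14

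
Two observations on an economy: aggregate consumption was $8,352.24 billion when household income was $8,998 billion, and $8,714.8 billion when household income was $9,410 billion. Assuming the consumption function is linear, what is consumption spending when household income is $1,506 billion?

MPC = (8714.8 − 8352.24)/(9410 − 8998) = 362.56/412 = 0.88
a = 8352.24 − 0.88(8998) = 8352.24 − 7918.24 = 434
C = 434 + 0.88(1506) = 434 + 1325.28 = 1759.28

C = 1759.28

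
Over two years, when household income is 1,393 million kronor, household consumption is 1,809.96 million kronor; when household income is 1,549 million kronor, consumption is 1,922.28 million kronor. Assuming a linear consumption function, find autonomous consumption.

MPC = ΔC/ΔY = (1922.28 − 1809.96)/(1549 − 1393) = 112.32/156 = 0.72
a = C − MPC·Y = 1809.96 − 0.72(1393) = 1809.96 − 1002.96 = 807

a = 807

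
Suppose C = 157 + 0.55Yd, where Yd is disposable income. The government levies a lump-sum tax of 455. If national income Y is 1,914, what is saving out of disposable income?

Yd = Y − T = 1914 − 455 = 1459
C = 157 + 0.55(1459) = 157 + 802.45 = 959.45
S = Yd − C = 1459 − 959.45 = 499.55

S = 499.55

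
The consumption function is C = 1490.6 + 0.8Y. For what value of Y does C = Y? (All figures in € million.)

Y = 7453

At break-even, C = Y: 1490.6 + 0.8Y = Y
0.2Y = 1490.6, so Y = 1490.6/0.2 = 7453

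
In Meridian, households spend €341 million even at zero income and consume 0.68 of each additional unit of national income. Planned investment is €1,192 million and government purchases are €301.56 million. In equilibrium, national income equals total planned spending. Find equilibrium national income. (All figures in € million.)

Y = 5733

Y = C + I + G = 341 + 0.68Y + 1192 + 301.56
Y − 0.68Y = 1834.56
0.32Y = 1834.56, so Y = 1834.56/0.32 = 5733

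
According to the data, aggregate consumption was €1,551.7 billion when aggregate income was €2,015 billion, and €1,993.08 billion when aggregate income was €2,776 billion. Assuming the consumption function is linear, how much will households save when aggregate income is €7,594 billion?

S = 2806.48

MPC = (1993.08 − 1551.7)/(2776 − 2015) = 441.38/761 = 0.58
a = 1551.7 − 0.58(2015) = 1551.7 − 1168.7 = 383
C = 383 + 0.58(7594) = 4787.52
S = 7594 − 4787.52 = 2806.48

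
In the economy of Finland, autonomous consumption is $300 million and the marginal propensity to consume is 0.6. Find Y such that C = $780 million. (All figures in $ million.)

300 + 0.6Y = 780
0.6Y = 480, so Y = 480/0.6 = 800

Y = 800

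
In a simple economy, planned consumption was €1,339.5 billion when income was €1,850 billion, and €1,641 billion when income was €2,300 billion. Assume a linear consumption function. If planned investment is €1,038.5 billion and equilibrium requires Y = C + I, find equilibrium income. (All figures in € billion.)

Y = 3450

MPC = (1641 − 1339.5)/(2300 − 1850) = 301.5/450 = 0.67
a = 1339.5 − 0.67(1850) = 100
Equilibrium: Y = 100 + 0.67Y + 1038.5
0.33Y = 1138.5, so Y = 1138.5/0.33 = 3450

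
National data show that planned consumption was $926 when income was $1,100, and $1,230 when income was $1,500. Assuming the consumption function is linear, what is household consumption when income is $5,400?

MPC = (1230 − 926)/(1500 − 1100) = 304/400 = 0.76
a = 926 − 0.76(1100) = 926 − 836 = 90
C = 90 + 0.76(5400) = 90 + 4104 = 4194

C = 4194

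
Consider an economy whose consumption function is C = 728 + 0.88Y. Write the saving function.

S = -728 + 0.12Y

S = Y − C = Y − (728 + 0.88Y) = -728 + (1 − 0.88)Y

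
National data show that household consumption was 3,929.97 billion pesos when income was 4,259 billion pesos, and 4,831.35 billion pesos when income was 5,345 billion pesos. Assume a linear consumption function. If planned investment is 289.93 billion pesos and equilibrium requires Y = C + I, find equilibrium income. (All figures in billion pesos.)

Y = 4029

MPC = (4831.35 − 3929.97)/(5345 − 4259) = 901.38/1086 = 0.83
a = 3929.97 − 0.83(4259) = 395
Equilibrium: Y = 395 + 0.83Y + 289.93
0.17Y = 684.93, so Y = 684.93/0.17 = 4029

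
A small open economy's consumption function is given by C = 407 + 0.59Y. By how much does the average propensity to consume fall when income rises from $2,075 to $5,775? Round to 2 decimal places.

At Y = 2075: C = 407 + 0.59(2075) = 1631.25, APC = 1631.25/2075 = 0.786
At Y = 5775: C = 3814.25, APC = 3814.25/5775 = 0.660
Fall in APC = 0.786 − 0.660 = 0.126 ≈ 0.13

ΔAPC = 0.13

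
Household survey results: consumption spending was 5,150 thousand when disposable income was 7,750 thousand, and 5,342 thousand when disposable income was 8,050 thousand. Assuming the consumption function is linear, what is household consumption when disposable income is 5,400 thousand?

C = 3646

MPC = (5342 − 5150)/(8050 − 7750) = 192/300 = 0.64
a = 5150 − 0.64(7750) = 5150 − 4960 = 190
C = 190 + 0.64(5400) = 190 + 3456 = 3646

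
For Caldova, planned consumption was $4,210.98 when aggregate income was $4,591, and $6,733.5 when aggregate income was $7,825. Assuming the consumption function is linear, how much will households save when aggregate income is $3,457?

MPC = (6733.5 − 4210.98)/(7825 − 4591) = 2522.52/3234 = 0.78
a = 4210.98 − 0.78(4591) = 4210.98 − 3580.98 = 630
C = 630 + 0.78(3457) = 3326.46
S = 3457 − 3326.46 = 130.54

S = 130.54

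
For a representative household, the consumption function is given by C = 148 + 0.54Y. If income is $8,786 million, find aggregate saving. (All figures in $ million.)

C = 148 + 0.54(8786) = 148 + 4744.44 = 4892.44
S = Y − C = 8786 − 4892.44 = 3893.56

S = 3893.56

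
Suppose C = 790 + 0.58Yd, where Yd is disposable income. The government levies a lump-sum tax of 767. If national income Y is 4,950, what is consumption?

Yd = Y − T = 4950 − 767 = 4183
C = 790 + 0.58(4183) = 790 + 2426.14 = 3216.14

C = 3216.14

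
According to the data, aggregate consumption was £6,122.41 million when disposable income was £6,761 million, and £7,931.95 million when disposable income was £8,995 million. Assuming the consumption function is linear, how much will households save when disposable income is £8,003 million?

MPC = (7931.95 − 6122.41)/(8995 − 6761) = 1809.54/2234 = 0.81
a = 6122.41 − 0.81(6761) = 6122.41 − 5476.41 = 646
C = 646 + 0.81(8003) = 7128.43
S = 8003 − 7128.43 = 874.57

S = 874.57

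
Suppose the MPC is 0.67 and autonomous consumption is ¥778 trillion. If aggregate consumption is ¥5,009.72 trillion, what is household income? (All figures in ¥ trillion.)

778 + 0.67Y = 5009.72
0.67Y = 4231.72, so Y = 4231.72/0.67 = 6316

Y = 6316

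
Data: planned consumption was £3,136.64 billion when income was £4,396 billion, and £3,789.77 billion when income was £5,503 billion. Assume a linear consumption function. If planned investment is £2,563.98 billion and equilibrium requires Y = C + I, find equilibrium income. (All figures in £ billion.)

Y = 7578

MPC = (3789.77 − 3136.64)/(5503 − 4396) = 653.13/1107 = 0.59
a = 3136.64 − 0.59(4396) = 543
Equilibrium: Y = 543 + 0.59Y + 2563.98
0.41Y = 3106.98, so Y = 3106.98/0.41 = 7578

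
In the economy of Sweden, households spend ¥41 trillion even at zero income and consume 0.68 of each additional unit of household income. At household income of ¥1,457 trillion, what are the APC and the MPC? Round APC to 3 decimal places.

APC = 0.708; MPC = 0.68

MPC = 0.68 (the slope of the consumption function)
C = 41 + 0.68(1457) = 1031.76, so APC = 1031.76/1457 = 0.708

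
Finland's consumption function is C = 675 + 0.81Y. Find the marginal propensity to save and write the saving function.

MPS = 1 − MPC = 1 − 0.81 = 0.19
S = Y − C = -675 + 0.19Y

MPS = 0.19; S = -675 + 0.19Y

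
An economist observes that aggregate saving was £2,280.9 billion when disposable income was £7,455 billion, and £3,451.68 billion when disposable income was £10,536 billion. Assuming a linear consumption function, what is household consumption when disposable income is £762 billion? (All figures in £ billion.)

C = 1024.44

MPS = ΔS/ΔY = (3451.68 − 2280.9)/(10536 − 7455) = 1170.78/3081 = 0.38
MPC = 1 − MPS = 0.62
Autonomous saving = 2280.9 − 0.38(7455) = -552, so a = 552
C = 552 + 0.62(762) = 552 + 472.44 = 1024.44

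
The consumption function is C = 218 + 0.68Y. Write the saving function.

S = Y − C = Y − (218 + 0.68Y) = -218 + (1 − 0.68)Y

S = -218 + 0.32Y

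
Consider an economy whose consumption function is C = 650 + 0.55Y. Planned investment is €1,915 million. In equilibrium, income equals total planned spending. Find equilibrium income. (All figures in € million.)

Y = C + I = 650 + 0.55Y + 1915
Y − 0.55Y = 2565
0.45Y = 2565, so Y = 2565/0.45 = 5700

Y = 5700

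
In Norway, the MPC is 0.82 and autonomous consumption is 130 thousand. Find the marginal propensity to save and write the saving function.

MPS = 1 − MPC = 1 − 0.82 = 0.18
S = Y − C = -130 + 0.18Y

MPS = 0.18; S = -130 + 0.18Y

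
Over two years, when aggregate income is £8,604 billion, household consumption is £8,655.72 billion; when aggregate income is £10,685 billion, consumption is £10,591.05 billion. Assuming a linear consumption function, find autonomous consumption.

a = 654

MPC = ΔC/ΔY = (10591.05 − 8655.72)/(10685 − 8604) = 1935.33/2081 = 0.93
a = C − MPC·Y = 8655.72 − 0.93(8604) = 8655.72 − 8001.72 = 654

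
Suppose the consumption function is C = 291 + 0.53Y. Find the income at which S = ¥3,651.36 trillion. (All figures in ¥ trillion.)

Y = 8388

S = Y − C = -291 + 0.47Y
-291 + 0.47Y = 3651.36, so 0.47Y = 3942.36 and Y = 8388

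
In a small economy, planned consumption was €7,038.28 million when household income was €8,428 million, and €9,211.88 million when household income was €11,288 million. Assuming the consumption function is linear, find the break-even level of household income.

Y = 2637.5

MPC = (9211.88 − 7038.28)/(11288 − 8428) = 2173.6/2860 = 0.76
a = 7038.28 − 0.76(8428) = 7038.28 − 6405.28 = 633
Break-even: Y = a/(1−MPC) = 633/0.24 = 2637.5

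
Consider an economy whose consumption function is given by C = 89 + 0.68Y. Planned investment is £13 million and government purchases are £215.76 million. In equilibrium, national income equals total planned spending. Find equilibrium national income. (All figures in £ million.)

Y = C + I + G = 89 + 0.68Y + 13 + 215.76
Y − 0.68Y = 317.76
0.32Y = 317.76, so Y = 317.76/0.32 = 993

Y = 993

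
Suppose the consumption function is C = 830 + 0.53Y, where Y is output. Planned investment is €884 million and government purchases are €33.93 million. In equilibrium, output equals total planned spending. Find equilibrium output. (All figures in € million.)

Y = 3719

Y = C + I + G = 830 + 0.53Y + 884 + 33.93
Y − 0.53Y = 1747.93
0.47Y = 1747.93, so Y = 1747.93/0.47 = 3719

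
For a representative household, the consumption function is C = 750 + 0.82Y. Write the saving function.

S = Y − C = Y − (750 + 0.82Y) = -750 + (1 − 0.82)Y

S = -750 + 0.18Y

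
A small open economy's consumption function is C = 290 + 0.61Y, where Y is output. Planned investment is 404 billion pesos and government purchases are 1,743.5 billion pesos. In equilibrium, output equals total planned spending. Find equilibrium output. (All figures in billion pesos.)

Y = 6250

Y = C + I + G = 290 + 0.61Y + 404 + 1743.5
Y − 0.61Y = 2437.5
0.39Y = 2437.5, so Y = 2437.5/0.39 = 6250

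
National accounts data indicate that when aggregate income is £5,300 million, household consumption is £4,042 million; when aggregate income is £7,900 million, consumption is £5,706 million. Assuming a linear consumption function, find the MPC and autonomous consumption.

MPC = ΔC/ΔY = (5706 − 4042)/(7900 − 5300) = 1664/2600 = 0.64
a = C − MPC·Y = 4042 − 0.64(5300) = 4042 − 3392 = 650

MPC = 0.64; a = 650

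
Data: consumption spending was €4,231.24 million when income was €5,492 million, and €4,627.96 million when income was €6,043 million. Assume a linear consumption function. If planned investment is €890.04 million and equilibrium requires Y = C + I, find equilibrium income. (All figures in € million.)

MPC = (4627.96 − 4231.24)/(6043 − 5492) = 396.72/551 = 0.72
a = 4231.24 − 0.72(5492) = 277
Equilibrium: Y = 277 + 0.72Y + 890.04
0.28Y = 1167.04, so Y = 1167.04/0.28 = 4168

Y = 4168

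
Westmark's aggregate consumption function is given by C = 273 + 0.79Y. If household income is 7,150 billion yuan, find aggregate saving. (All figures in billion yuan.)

S = 1228.5

C = 273 + 0.79(7150) = 273 + 5648.5 = 5921.5
S = Y − C = 7150 − 5921.5 = 1228.5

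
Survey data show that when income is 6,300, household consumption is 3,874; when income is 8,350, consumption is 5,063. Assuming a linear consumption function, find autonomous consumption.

MPC = ΔC/ΔY = (5063 − 3874)/(8350 − 6300) = 1189/2050 = 0.58
a = C − MPC·Y = 3874 − 0.58(6300) = 3874 − 3654 = 220

a = 220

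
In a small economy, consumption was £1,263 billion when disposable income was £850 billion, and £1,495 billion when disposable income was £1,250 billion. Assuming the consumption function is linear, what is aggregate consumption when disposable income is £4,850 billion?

MPC = (1495 − 1263)/(1250 − 850) = 232/400 = 0.58
a = 1263 − 0.58(850) = 1263 − 493 = 770
C = 770 + 0.58(4850) = 770 + 2813 = 3583

C = 3583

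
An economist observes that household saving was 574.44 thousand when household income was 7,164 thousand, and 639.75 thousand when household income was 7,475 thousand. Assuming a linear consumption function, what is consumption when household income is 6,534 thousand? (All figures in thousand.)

MPS = ΔS/ΔY = (639.75 − 574.44)/(7475 − 7164) = 65.31/311 = 0.21
MPC = 1 − MPS = 0.79
Autonomous saving = 574.44 − 0.21(7164) = -930, so a = 930
C = 930 + 0.79(6534) = 930 + 5161.86 = 6091.86

C = 6091.86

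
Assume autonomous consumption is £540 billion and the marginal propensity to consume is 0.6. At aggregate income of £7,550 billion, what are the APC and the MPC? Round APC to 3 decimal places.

APC = 0.672; MPC = 0.6

MPC = 0.6 (the slope of the consumption function)
C = 540 + 0.6(7550) = 5070, so APC = 5070/7550 = 0.672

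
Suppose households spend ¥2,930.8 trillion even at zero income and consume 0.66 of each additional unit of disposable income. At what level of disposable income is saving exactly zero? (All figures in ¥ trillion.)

Y = 8620

At break-even, C = Y: 2930.8 + 0.66Y = Y
0.34Y = 2930.8, so Y = 2930.8/0.34 = 8620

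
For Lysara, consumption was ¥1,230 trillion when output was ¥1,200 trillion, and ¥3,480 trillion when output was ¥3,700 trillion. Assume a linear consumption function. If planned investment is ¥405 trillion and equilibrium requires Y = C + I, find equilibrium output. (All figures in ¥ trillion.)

Y = 5550

MPC = (3480 − 1230)/(3700 − 1200) = 2250/2500 = 0.9
a = 1230 − 0.9(1200) = 150
Equilibrium: Y = 150 + 0.9Y + 405
0.1Y = 555, so Y = 555/0.1 = 5550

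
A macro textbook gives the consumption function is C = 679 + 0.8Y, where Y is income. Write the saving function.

S = Y − C = Y − (679 + 0.8Y) = -679 + (1 − 0.8)Y

S = -679 + 0.2Y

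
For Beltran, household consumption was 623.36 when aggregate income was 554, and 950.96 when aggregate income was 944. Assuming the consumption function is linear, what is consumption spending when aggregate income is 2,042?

MPC = (950.96 − 623.36)/(944 − 554) = 327.6/390 = 0.84
a = 623.36 − 0.84(554) = 623.36 − 465.36 = 158
C = 158 + 0.84(2042) = 158 + 1715.28 = 1873.28

C = 1873.28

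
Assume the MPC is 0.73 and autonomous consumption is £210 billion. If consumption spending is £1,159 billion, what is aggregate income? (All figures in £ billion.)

Y = 1300

210 + 0.73Y = 1159
0.73Y = 949, so Y = 949/0.73 = 1300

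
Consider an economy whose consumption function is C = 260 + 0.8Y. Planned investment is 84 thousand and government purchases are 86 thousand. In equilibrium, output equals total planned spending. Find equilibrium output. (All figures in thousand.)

Y = C + I + G = 260 + 0.8Y + 84 + 86
Y − 0.8Y = 430
0.2Y = 430, so Y = 430/0.2 = 2150

Y = 2150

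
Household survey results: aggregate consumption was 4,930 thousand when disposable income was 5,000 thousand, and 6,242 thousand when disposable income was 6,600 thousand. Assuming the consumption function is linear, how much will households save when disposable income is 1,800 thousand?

S = -506

MPC = (6242 − 4930)/(6600 − 5000) = 1312/1600 = 0.82
a = 4930 − 0.82(5000) = 4930 − 4100 = 830
C = 830 + 0.82(1800) = 2306
S = 1800 − 2306 = -506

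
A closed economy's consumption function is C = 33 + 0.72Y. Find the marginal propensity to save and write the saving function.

MPS = 1 − MPC = 1 − 0.72 = 0.28
S = Y − C = -33 + 0.28Y

MPS = 0.28; S = -33 + 0.28Y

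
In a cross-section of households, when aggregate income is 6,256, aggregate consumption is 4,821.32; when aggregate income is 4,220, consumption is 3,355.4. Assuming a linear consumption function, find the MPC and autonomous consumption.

MPC = 0.72; a = 317

MPC = ΔC/ΔY = (4821.32 − 3355.4)/(6256 − 4220) = 1465.92/2036 = 0.72
a = C − MPC·Y = 3355.4 − 0.72(4220) = 3355.4 − 3038.4 = 317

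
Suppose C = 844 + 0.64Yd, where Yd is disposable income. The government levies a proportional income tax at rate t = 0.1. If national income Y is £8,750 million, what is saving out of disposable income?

Yd = (1 − 0.1)(8750) = 0.9(8750) = 7875
C = 844 + 0.64(7875) = 844 + 5040 = 5884
S = Yd − C = 7875 − 5884 = 1991

S = 1991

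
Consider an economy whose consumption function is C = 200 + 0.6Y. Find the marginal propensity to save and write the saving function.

MPS = 1 − MPC = 1 − 0.6 = 0.4
S = Y − C = -200 + 0.4Y

MPS = 0.4; S = -200 + 0.4Y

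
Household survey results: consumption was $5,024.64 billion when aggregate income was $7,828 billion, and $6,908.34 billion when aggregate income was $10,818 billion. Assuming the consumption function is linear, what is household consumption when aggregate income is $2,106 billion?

MPC = (6908.34 − 5024.64)/(10818 − 7828) = 1883.7/2990 = 0.63
a = 5024.64 − 0.63(7828) = 5024.64 − 4931.64 = 93
C = 93 + 0.63(2106) = 93 + 1326.78 = 1419.78

C = 1419.78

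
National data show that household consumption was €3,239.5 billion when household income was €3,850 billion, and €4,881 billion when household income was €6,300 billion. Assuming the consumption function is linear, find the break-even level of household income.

MPC = (4881 − 3239.5)/(6300 − 3850) = 1641.5/2450 = 0.67
a = 3239.5 − 0.67(3850) = 3239.5 − 2579.5 = 660
Break-even: Y = a/(1−MPC) = 660/0.33 = 2000

Y = 2000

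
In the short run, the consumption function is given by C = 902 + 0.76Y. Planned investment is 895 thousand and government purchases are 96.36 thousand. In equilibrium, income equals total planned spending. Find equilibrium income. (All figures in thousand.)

Y = C + I + G = 902 + 0.76Y + 895 + 96.36
Y − 0.76Y = 1893.36
0.24Y = 1893.36, so Y = 1893.36/0.24 = 7889

Y = 7889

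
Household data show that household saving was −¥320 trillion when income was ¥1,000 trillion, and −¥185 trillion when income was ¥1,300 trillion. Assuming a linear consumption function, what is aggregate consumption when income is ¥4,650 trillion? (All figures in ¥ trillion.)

C = 3327.5

MPS = ΔS/ΔY = (-185 − (-320))/(1300 − 1000) = 135/300 = 0.45
MPC = 1 − MPS = 0.55
Autonomous saving = -320 − 0.45(1000) = -770, so a = 770
C = 770 + 0.55(4650) = 770 + 2557.5 = 3327.5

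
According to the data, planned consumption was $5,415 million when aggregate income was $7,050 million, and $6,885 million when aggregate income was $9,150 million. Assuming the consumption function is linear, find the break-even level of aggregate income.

Y = 1600

MPC = (6885 − 5415)/(9150 − 7050) = 1470/2100 = 0.7
a = 5415 − 0.7(7050) = 5415 − 4935 = 480
Break-even: Y = a/(1−MPC) = 480/0.3 = 1600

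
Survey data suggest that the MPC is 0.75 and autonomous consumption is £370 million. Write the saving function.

S = -370 + 0.25Y

S = Y − C = Y − (370 + 0.75Y) = -370 + (1 − 0.75)Y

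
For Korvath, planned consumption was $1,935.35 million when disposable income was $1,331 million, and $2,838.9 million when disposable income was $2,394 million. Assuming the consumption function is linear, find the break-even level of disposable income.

Y = 5360

MPC = (2838.9 − 1935.35)/(2394 − 1331) = 903.55/1063 = 0.85
a = 1935.35 − 0.85(1331) = 1935.35 − 1131.35 = 804
Break-even: Y = a/(1−MPC) = 804/0.15 = 5360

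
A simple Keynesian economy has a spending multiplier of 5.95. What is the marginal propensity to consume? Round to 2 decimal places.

MPC = 0.83

k = 1/(1 − MPC), so 1 − MPC = 1/k = 1/5.95 = 0.1681
MPC = 1 − 0.1681 = 0.83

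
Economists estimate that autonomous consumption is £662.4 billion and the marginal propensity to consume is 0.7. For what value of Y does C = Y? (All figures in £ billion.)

Y = 2208

At break-even, C = Y: 662.4 + 0.7Y = Y
0.3Y = 662.4, so Y = 662.4/0.3 = 2208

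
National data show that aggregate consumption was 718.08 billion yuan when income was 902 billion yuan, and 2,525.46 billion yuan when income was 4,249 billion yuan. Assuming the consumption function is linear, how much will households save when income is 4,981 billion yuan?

S = 2060.26

MPC = (2525.46 − 718.08)/(4249 − 902) = 1807.38/3347 = 0.54
a = 718.08 − 0.54(902) = 718.08 − 487.08 = 231
C = 231 + 0.54(4981) = 2920.74
S = 4981 − 2920.74 = 2060.26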